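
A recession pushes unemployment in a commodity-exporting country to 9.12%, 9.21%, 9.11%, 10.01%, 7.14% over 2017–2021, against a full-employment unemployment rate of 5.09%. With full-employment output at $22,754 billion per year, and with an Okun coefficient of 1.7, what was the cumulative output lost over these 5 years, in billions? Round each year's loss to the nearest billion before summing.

Year 2017: gap = -1.7 × (9.12 - 5.09) = -6.851%, loss ≈ 22754 × 6.851/100 ≈ 1559.
Year 2018: gap = -1.7 × (9.21 - 5.09) = -7.004%, loss ≈ 22754 × 7.004/100 ≈ 1594.
Year 2019: gap = -1.7 × (9.11 - 5.09) = -6.834%, loss ≈ 22754 × 6.834/100 ≈ 1555.
Year 2020: gap = -1.7 × (10.01 - 5.09) = -8.364%, loss ≈ 22754 × 8.364/100 ≈ 1903.
Year 2021: gap = -1.7 × (7.14 - 5.09) = -3.485%, loss ≈ 22754 × 3.485/100 ≈ 793.
Total lost output = 1559 + 1594 + 1555 + 1903 + 793 = 7404 billion.

$7,404 billion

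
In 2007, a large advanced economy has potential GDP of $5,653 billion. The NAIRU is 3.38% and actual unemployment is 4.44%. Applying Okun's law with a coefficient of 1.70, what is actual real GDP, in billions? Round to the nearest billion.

Unemployment gap = 4.44 - 3.38 = 1.06 points, so the output gap is -1.7 × 1.06 = -1.802%.
Actual GDP = 5653 × (1 - 1.802/100) = 5653 × 0.98198 ≈ 5551 billion.

$5,551 billion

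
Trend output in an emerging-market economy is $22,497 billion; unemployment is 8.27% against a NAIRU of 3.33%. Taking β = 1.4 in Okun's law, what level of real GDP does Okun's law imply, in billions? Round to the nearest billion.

$20,941 billion

Unemployment gap = 8.27 - 3.33 = 4.94 points, so the output gap is -1.4 × 4.94 = -6.916%.
Actual GDP = 22497 × (1 - 6.916/100) = 22497 × 0.93084 ≈ 20941 billion.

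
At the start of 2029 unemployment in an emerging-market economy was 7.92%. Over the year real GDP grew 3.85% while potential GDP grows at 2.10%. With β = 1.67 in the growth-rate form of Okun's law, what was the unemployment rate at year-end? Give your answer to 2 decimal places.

6.87%

Growth-rate Okun's law: g_Y = g_Y* - β × Δu, so Δu = (g_Y* - g_Y)/β.
Δu = (2.1 - 3.85)/1.67 = -1.75/1.67 = -1.05 percentage points.
Year-end unemployment = 7.92 - 1.05 = 6.87%.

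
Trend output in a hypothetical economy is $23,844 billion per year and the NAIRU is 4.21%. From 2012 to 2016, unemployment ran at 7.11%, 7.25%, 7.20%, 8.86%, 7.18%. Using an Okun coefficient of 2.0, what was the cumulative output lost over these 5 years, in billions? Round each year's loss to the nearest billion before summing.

Year 2012: gap = -2.0 × (7.11 - 4.21) = -5.8%, loss ≈ 23844 × 5.8/100 ≈ 1383.
Year 2013: gap = -2.0 × (7.25 - 4.21) = -6.08%, loss ≈ 23844 × 6.08/100 ≈ 1450.
Year 2014: gap = -2.0 × (7.2 - 4.21) = -5.98%, loss ≈ 23844 × 5.98/100 ≈ 1426.
Year 2015: gap = -2.0 × (8.86 - 4.21) = -9.3%, loss ≈ 23844 × 9.3/100 ≈ 2217.
Year 2016: gap = -2.0 × (7.18 - 4.21) = -5.94%, loss ≈ 23844 × 5.94/100 ≈ 1416.
Total lost output = 1383 + 1450 + 1426 + 2217 + 1416 = 7892 billion.

$7,892 billion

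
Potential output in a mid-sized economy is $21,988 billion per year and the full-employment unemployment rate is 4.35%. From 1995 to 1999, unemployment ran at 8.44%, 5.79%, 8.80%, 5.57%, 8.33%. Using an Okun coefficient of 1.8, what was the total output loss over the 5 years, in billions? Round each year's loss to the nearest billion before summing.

$6,008 billion

Year 1995: gap = -1.8 × (8.44 - 4.35) = -7.362%, loss ≈ 21988 × 7.362/100 ≈ 1619.
Year 1996: gap = -1.8 × (5.79 - 4.35) = -2.592%, loss ≈ 21988 × 2.592/100 ≈ 570.
Year 1997: gap = -1.8 × (8.8 - 4.35) = -8.01%, loss ≈ 21988 × 8.01/100 ≈ 1761.
Year 1998: gap = -1.8 × (5.57 - 4.35) = -2.196%, loss ≈ 21988 × 2.196/100 ≈ 483.
Year 1999: gap = -1.8 × (8.33 - 4.35) = -7.164%, loss ≈ 21988 × 7.164/100 ≈ 1575.
Total lost output = 1619 + 570 + 1761 + 483 + 1575 = 6008 billion.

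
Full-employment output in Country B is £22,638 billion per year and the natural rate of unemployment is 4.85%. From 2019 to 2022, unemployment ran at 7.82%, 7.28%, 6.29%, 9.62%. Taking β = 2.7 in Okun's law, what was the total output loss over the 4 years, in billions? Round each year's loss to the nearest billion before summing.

Year 2019: gap = -2.7 × (7.82 - 4.85) = -8.019%, loss ≈ 22638 × 8.019/100 ≈ 1815.
Year 2020: gap = -2.7 × (7.28 - 4.85) = -6.561%, loss ≈ 22638 × 6.561/100 ≈ 1485.
Year 2021: gap = -2.7 × (6.29 - 4.85) = -3.888%, loss ≈ 22638 × 3.888/100 ≈ 880.
Year 2022: gap = -2.7 × (9.62 - 4.85) = -12.879%, loss ≈ 22638 × 12.879/100 ≈ 2916.
Total lost output = 1815 + 1485 + 880 + 2916 = 7096 billion.

£7,096 billion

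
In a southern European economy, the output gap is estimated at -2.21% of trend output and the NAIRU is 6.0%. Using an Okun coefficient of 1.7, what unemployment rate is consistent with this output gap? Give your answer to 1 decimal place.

From Okun's law, u - u* = -(output gap)/β = -(-2.21)/1.7 = 1.3 points.
So u = 6 + 1.3 = 7.3%.

7.3%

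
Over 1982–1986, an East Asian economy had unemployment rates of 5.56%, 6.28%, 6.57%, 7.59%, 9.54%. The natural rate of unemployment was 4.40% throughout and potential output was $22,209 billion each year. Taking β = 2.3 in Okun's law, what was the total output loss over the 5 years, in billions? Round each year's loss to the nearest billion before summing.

$6,916 billion

Year 1982: gap = -2.3 × (5.56 - 4.4) = -2.668%, loss ≈ 22209 × 2.668/100 ≈ 593.
Year 1983: gap = -2.3 × (6.28 - 4.4) = -4.324%, loss ≈ 22209 × 4.324/100 ≈ 960.
Year 1984: gap = -2.3 × (6.57 - 4.4) = -4.991%, loss ≈ 22209 × 4.991/100 ≈ 1108.
Year 1985: gap = -2.3 × (7.59 - 4.4) = -7.337%, loss ≈ 22209 × 7.337/100 ≈ 1629.
Year 1986: gap = -2.3 × (9.54 - 4.4) = -11.822%, loss ≈ 22209 × 11.822/100 ≈ 2626.
Total lost output = 593 + 960 + 1108 + 1629 + 2626 = 6916 billion.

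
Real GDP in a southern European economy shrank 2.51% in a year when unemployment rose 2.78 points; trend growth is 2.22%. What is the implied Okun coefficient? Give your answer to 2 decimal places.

β ≈ 1.70

Growth form: g_Y = g_Y* - β × Δu, so β = (g_Y* - g_Y)/Δu.
β = (2.22 + 2.51)/2.78 = 4.73/2.78 = 1.70.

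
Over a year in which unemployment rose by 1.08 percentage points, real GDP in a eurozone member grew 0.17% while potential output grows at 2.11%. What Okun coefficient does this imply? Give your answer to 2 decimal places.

Growth form: g_Y = g_Y* - β × Δu, so β = (g_Y* - g_Y)/Δu.
β = (2.11 - 0.17)/1.08 = 1.94/1.08 = 1.80.

β ≈ 1.80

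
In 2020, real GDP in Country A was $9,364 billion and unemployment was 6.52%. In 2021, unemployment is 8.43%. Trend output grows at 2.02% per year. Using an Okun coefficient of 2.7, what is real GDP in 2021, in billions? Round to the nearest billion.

$9,070 billion

Δu = 8.43 - 6.52 = 1.91 points.
Okun's law (growth form): g_Y = g_Y* - β × Δu = 2.02 - 2.7 × (1.91) = 2.02 - 5.157 = -3.137%.
Real GDP in the next year = 9364 × (1 - 3.137/100) = 9364 × 0.96863 ≈ 9070 billion.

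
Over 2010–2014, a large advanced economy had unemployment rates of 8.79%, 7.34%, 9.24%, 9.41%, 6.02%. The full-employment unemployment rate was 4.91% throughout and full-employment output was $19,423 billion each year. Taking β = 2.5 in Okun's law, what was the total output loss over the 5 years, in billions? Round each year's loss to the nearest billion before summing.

$7,891 billion

Year 2010: gap = -2.5 × (8.79 - 4.91) = -9.7%, loss ≈ 19423 × 9.7/100 ≈ 1884.
Year 2011: gap = -2.5 × (7.34 - 4.91) = -6.075%, loss ≈ 19423 × 6.075/100 ≈ 1180.
Year 2012: gap = -2.5 × (9.24 - 4.91) = -10.825%, loss ≈ 19423 × 10.825/100 ≈ 2103.
Year 2013: gap = -2.5 × (9.41 - 4.91) = -11.25%, loss ≈ 19423 × 11.25/100 ≈ 2185.
Year 2014: gap = -2.5 × (6.02 - 4.91) = -2.775%, loss ≈ 19423 × 2.775/100 ≈ 539.
Total lost output = 1884 + 1180 + 2103 + 2185 + 539 = 7891 billion.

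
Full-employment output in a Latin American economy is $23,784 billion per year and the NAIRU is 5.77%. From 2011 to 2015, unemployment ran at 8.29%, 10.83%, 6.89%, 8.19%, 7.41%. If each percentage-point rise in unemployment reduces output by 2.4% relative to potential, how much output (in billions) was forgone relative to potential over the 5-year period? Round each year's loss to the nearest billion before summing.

$7,282 billion

Year 2011: gap = -2.4 × (8.29 - 5.77) = -6.048%, loss ≈ 23784 × 6.048/100 ≈ 1438.
Year 2012: gap = -2.4 × (10.83 - 5.77) = -12.144%, loss ≈ 23784 × 12.144/100 ≈ 2888.
Year 2013: gap = -2.4 × (6.89 - 5.77) = -2.688%, loss ≈ 23784 × 2.688/100 ≈ 639.
Year 2014: gap = -2.4 × (8.19 - 5.77) = -5.808%, loss ≈ 23784 × 5.808/100 ≈ 1381.
Year 2015: gap = -2.4 × (7.41 - 5.77) = -3.936%, loss ≈ 23784 × 3.936/100 ≈ 936.
Total lost output = 1438 + 2888 + 639 + 1381 + 936 = 7282 billion.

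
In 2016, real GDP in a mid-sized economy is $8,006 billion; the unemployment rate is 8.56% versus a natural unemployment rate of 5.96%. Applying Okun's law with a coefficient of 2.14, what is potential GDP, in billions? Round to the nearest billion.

Unemployment gap = 8.56 - 5.96 = 2.6 points, so output gap = -2.14 × 2.6 = -5.564%.
Since Y = Y* × (1 + gap/100), Y* = 8006/0.94436 ≈ 8478 billion.

$8,478 billion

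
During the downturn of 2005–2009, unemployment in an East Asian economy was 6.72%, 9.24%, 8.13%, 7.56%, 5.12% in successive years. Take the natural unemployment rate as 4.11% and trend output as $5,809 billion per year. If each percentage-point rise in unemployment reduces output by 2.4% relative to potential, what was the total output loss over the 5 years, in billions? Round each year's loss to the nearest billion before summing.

$2,261 billion

Year 2005: gap = -2.4 × (6.72 - 4.11) = -6.264%, loss ≈ 5809 × 6.264/100 ≈ 364.
Year 2006: gap = -2.4 × (9.24 - 4.11) = -12.312%, loss ≈ 5809 × 12.312/100 ≈ 715.
Year 2007: gap = -2.4 × (8.13 - 4.11) = -9.648%, loss ≈ 5809 × 9.648/100 ≈ 560.
Year 2008: gap = -2.4 × (7.56 - 4.11) = -8.28%, loss ≈ 5809 × 8.28/100 ≈ 481.
Year 2009: gap = -2.4 × (5.12 - 4.11) = -2.424%, loss ≈ 5809 × 2.424/100 ≈ 141.
Total lost output = 364 + 715 + 560 + 481 + 141 = 2261 billion.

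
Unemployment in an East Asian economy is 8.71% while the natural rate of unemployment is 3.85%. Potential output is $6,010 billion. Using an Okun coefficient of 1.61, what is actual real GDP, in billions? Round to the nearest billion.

$5,540 billion

Unemployment gap = 8.71 - 3.85 = 4.86 points, so the output gap is -1.61 × 4.86 = -7.8246%.
Actual GDP = 6010 × (1 - 7.8246/100) = 6010 × 0.921754 ≈ 5540 billion.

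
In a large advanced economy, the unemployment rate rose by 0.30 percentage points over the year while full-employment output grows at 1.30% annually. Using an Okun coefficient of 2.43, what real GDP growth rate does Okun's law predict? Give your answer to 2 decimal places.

Growth-rate Okun's law: g_Y = g_Y* - β × Δu.
g_Y = 1.30 - 2.43 × (0.30) = 1.3 - 0.729 = 0.571%, i.e. 0.57% to 2 d.p.

0.57%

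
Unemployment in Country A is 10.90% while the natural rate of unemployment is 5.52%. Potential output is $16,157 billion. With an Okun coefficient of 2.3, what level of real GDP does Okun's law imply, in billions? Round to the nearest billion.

$14,158 billion

Unemployment gap = 10.9 - 5.52 = 5.38 points, so the output gap is -2.3 × 5.38 = -12.374%.
Actual GDP = 16157 × (1 - 12.374/100) = 16157 × 0.87626 ≈ 14158 billion.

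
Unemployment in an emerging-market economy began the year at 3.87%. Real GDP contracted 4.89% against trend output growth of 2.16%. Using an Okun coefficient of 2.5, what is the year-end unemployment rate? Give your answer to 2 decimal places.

6.69%

Growth-rate Okun's law: g_Y = g_Y* - β × Δu, so Δu = (g_Y* - g_Y)/β.
Δu = (2.16 + 4.89)/2.5 = 7.05/2.5 = 2.82 percentage points.
Year-end unemployment = 3.87 + 2.82 = 6.69%.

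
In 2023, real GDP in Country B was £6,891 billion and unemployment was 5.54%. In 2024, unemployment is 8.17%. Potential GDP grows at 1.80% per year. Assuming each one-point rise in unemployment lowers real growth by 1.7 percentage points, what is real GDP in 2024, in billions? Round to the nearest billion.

Δu = 8.17 - 5.54 = 2.63 points.
Okun's law (growth form): g_Y = g_Y* - β × Δu = 1.80 - 1.7 × (2.63) = 1.8 - 4.471 = -2.671%.
Real GDP in the next year = 6891 × (1 - 2.671/100) = 6891 × 0.97329 ≈ 6707 billion.

£6,707 billion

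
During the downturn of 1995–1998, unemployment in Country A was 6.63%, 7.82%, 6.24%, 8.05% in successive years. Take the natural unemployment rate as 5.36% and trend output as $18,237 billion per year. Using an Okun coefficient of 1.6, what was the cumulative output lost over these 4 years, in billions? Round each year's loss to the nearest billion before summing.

Year 1995: gap = -1.6 × (6.63 - 5.36) = -2.032%, loss ≈ 18237 × 2.032/100 ≈ 371.
Year 1996: gap = -1.6 × (7.82 - 5.36) = -3.936%, loss ≈ 18237 × 3.936/100 ≈ 718.
Year 1997: gap = -1.6 × (6.24 - 5.36) = -1.408%, loss ≈ 18237 × 1.408/100 ≈ 257.
Year 1998: gap = -1.6 × (8.05 - 5.36) = -4.304%, loss ≈ 18237 × 4.304/100 ≈ 785.
Total lost output = 371 + 718 + 257 + 785 = 2131 billion.

$2,131 billion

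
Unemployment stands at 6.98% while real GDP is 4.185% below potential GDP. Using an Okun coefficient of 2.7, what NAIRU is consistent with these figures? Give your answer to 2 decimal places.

From Okun's law, u - u* = -(output gap)/β = -(-4.185)/2.7 = 1.55 points.
So u* = 6.98 - 1.55 = 5.43%.

5.43%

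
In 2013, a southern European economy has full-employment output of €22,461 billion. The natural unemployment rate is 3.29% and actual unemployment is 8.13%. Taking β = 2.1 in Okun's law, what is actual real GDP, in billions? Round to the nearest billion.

Unemployment gap = 8.13 - 3.29 = 4.84 points, so the output gap is -2.1 × 4.84 = -10.164%.
Actual GDP = 22461 × (1 - 10.164/100) = 22461 × 0.89836 ≈ 20178 billion.

€20,178 billion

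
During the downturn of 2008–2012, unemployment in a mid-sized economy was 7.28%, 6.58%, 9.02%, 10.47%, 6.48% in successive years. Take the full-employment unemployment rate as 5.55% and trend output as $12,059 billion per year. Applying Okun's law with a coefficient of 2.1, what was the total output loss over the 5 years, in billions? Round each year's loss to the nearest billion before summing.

Year 2008: gap = -2.1 × (7.28 - 5.55) = -3.633%, loss ≈ 12059 × 3.633/100 ≈ 438.
Year 2009: gap = -2.1 × (6.58 - 5.55) = -2.163%, loss ≈ 12059 × 2.163/100 ≈ 261.
Year 2010: gap = -2.1 × (9.02 - 5.55) = -7.287%, loss ≈ 12059 × 7.287/100 ≈ 879.
Year 2011: gap = -2.1 × (10.47 - 5.55) = -10.332%, loss ≈ 12059 × 10.332/100 ≈ 1246.
Year 2012: gap = -2.1 × (6.48 - 5.55) = -1.953%, loss ≈ 12059 × 1.953/100 ≈ 236.
Total lost output = 438 + 261 + 879 + 1246 + 236 = 3060 billion.

$3,060 billion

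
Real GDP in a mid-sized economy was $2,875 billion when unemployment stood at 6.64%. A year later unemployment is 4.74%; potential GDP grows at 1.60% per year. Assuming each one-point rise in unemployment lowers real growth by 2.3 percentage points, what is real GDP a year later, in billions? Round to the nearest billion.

$3,047 billion

Δu = 4.74 - 6.64 = -1.9 points.
Okun's law (growth form): g_Y = g_Y* - β × Δu = 1.60 - 2.3 × (-1.90) = 1.6 + 4.37 = 5.97%.
Real GDP in the next year = 2875 × (1 + 5.97/100) = 2875 × 1.0597 ≈ 3047 billion.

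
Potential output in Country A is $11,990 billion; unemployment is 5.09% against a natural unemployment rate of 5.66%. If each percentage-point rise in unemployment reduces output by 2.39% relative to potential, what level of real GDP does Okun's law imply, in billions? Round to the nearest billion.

Unemployment gap = 5.09 - 5.66 = -0.57 points, so the output gap is -2.39 × (-0.57) = 1.3623%.
Actual GDP = 11990 × (1 + 1.3623/100) = 11990 × 1.013623 ≈ 12153 billion.

$12,153 billion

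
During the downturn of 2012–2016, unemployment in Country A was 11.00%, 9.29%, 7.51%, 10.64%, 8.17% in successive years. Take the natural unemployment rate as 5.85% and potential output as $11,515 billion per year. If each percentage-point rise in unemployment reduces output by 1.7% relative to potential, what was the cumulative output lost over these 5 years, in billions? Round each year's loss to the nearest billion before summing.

$3,398 billion

Year 2012: gap = -1.7 × (11 - 5.85) = -8.755%, loss ≈ 11515 × 8.755/100 ≈ 1008.
Year 2013: gap = -1.7 × (9.29 - 5.85) = -5.848%, loss ≈ 11515 × 5.848/100 ≈ 673.
Year 2014: gap = -1.7 × (7.51 - 5.85) = -2.822%, loss ≈ 11515 × 2.822/100 ≈ 325.
Year 2015: gap = -1.7 × (10.64 - 5.85) = -8.143%, loss ≈ 11515 × 8.143/100 ≈ 938.
Year 2016: gap = -1.7 × (8.17 - 5.85) = -3.944%, loss ≈ 11515 × 3.944/100 ≈ 454.
Total lost output = 1008 + 673 + 325 + 938 + 454 = 3398 billion.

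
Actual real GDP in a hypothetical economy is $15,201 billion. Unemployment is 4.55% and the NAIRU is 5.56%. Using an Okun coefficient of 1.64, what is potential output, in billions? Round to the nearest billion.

Unemployment gap = 4.55 - 5.56 = -1.01 points, so output gap = -1.64 × (-1.01) = 1.6564%.
Since Y = Y* × (1 + gap/100), Y* = 15201/1.016564 ≈ 14953 billion.

$14,953 billion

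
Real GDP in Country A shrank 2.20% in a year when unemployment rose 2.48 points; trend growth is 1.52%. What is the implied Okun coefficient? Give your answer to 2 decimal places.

Growth form: g_Y = g_Y* - β × Δu, so β = (g_Y* - g_Y)/Δu.
β = (1.52 + 2.2)/2.48 = 3.72/2.48 = 1.50.

β ≈ 1.50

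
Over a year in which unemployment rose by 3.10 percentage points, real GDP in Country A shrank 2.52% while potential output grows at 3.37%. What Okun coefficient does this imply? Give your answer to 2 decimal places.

Growth form: g_Y = g_Y* - β × Δu, so β = (g_Y* - g_Y)/Δu.
β = (3.37 + 2.52)/3.10 = 5.89/3.10 = 1.90.

β ≈ 1.90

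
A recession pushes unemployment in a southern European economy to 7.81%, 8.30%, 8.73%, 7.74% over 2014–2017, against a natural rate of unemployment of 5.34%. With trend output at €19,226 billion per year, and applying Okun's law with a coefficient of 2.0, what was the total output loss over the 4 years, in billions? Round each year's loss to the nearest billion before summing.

€4,315 billion

Year 2014: gap = -2.0 × (7.81 - 5.34) = -4.94%, loss ≈ 19226 × 4.94/100 ≈ 950.
Year 2015: gap = -2.0 × (8.3 - 5.34) = -5.92%, loss ≈ 19226 × 5.92/100 ≈ 1138.
Year 2016: gap = -2.0 × (8.73 - 5.34) = -6.78%, loss ≈ 19226 × 6.78/100 ≈ 1304.
Year 2017: gap = -2.0 × (7.74 - 5.34) = -4.8%, loss ≈ 19226 × 4.8/100 ≈ 923.
Total lost output = 950 + 1138 + 1304 + 923 = 4315 billion.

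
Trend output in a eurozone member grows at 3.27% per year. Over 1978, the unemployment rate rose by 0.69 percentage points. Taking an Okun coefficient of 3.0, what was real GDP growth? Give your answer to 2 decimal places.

1.20%

Growth-rate Okun's law: g_Y = g_Y* - β × Δu.
g_Y = 3.27 - 3.0 × (0.69) = 3.27 - 2.07 = 1.2%, i.e. 1.20% to 2 d.p.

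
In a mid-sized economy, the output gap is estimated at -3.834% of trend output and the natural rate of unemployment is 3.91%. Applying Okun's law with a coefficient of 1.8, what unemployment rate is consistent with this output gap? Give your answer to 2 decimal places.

From Okun's law, u - u* = -(output gap)/β = -(-3.834)/1.8 = 2.13 points.
So u = 3.91 + 2.13 = 6.04%.

6.04%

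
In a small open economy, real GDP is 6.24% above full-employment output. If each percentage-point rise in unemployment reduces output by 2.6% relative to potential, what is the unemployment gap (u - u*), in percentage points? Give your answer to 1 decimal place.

-2.4 percentage points

Okun's law: output gap = -β × (u - u*), so u - u* = -(output gap)/β.
u - u* = -(6.24)/2.6 = -2.4 percentage points.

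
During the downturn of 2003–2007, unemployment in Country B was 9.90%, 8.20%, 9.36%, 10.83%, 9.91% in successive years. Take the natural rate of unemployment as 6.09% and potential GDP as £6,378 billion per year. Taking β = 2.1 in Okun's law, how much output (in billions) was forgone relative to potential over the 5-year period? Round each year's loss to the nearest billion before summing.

£2,378 billion

Year 2003: gap = -2.1 × (9.9 - 6.09) = -8.001%, loss ≈ 6378 × 8.001/100 ≈ 510.
Year 2004: gap = -2.1 × (8.2 - 6.09) = -4.431%, loss ≈ 6378 × 4.431/100 ≈ 283.
Year 2005: gap = -2.1 × (9.36 - 6.09) = -6.867%, loss ≈ 6378 × 6.867/100 ≈ 438.
Year 2006: gap = -2.1 × (10.83 - 6.09) = -9.954%, loss ≈ 6378 × 9.954/100 ≈ 635.
Year 2007: gap = -2.1 × (9.91 - 6.09) = -8.022%, loss ≈ 6378 × 8.022/100 ≈ 512.
Total lost output = 510 + 283 + 438 + 635 + 512 = 2378 billion.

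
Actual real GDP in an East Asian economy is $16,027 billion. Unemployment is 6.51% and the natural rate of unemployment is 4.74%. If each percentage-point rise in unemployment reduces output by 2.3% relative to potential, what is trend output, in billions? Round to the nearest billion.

$16,707 billion

Unemployment gap = 6.51 - 4.74 = 1.77 points, so output gap = -2.3 × 1.77 = -4.071%.
Since Y = Y* × (1 + gap/100), Y* = 16027/0.95929 ≈ 16707 billion.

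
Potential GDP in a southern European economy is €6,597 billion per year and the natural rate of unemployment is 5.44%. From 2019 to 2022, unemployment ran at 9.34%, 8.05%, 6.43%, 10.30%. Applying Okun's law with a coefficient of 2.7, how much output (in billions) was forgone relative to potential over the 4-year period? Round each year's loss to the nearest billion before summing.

Year 2019: gap = -2.7 × (9.34 - 5.44) = -10.53%, loss ≈ 6597 × 10.53/100 ≈ 695.
Year 2020: gap = -2.7 × (8.05 - 5.44) = -7.047%, loss ≈ 6597 × 7.047/100 ≈ 465.
Year 2021: gap = -2.7 × (6.43 - 5.44) = -2.673%, loss ≈ 6597 × 2.673/100 ≈ 176.
Year 2022: gap = -2.7 × (10.3 - 5.44) = -13.122%, loss ≈ 6597 × 13.122/100 ≈ 866.
Total lost output = 695 + 465 + 176 + 866 = 2202 billion.

€2,202 billion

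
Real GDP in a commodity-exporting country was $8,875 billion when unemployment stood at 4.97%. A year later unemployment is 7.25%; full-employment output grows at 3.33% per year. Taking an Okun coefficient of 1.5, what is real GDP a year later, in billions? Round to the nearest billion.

$8,867 billion

Δu = 7.25 - 4.97 = 2.28 points.
Okun's law (growth form): g_Y = g_Y* - β × Δu = 3.33 - 1.5 × (2.28) = 3.33 - 3.42 = -0.09%.
Real GDP in the next year = 8875 × (1 - 0.09/100) = 8875 × 0.9991 ≈ 8867 billion.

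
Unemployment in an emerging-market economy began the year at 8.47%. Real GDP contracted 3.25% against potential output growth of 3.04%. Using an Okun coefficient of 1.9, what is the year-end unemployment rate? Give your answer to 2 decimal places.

Growth-rate Okun's law: g_Y = g_Y* - β × Δu, so Δu = (g_Y* - g_Y)/β.
Δu = (3.04 + 3.25)/1.9 = 6.29/1.9 = 3.31 percentage points.
Year-end unemployment = 8.47 + 3.31 = 11.78%.

11.78%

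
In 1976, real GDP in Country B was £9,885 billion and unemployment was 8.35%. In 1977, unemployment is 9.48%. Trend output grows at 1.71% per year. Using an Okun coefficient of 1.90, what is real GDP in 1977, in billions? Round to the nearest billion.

Δu = 9.48 - 8.35 = 1.13 points.
Okun's law (growth form): g_Y = g_Y* - β × Δu = 1.71 - 1.90 × (1.13) = 1.71 - 2.147 = -0.437%.
Real GDP in the next year = 9885 × (1 - 0.437/100) = 9885 × 0.99563 ≈ 9842 billion.

£9,842 billion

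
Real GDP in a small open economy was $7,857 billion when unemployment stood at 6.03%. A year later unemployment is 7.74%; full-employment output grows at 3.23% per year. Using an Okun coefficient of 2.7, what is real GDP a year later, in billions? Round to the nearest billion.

$7,748 billion

Δu = 7.74 - 6.03 = 1.71 points.
Okun's law (growth form): g_Y = g_Y* - β × Δu = 3.23 - 2.7 × (1.71) = 3.23 - 4.617 = -1.387%.
Real GDP in the next year = 7857 × (1 - 1.387/100) = 7857 × 0.98613 ≈ 7748 billion.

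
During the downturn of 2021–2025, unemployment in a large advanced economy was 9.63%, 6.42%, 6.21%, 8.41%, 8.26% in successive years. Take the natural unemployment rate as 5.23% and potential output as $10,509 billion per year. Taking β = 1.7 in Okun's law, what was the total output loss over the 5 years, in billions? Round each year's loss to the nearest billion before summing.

$2,283 billion

Year 2021: gap = -1.7 × (9.63 - 5.23) = -7.48%, loss ≈ 10509 × 7.48/100 ≈ 786.
Year 2022: gap = -1.7 × (6.42 - 5.23) = -2.023%, loss ≈ 10509 × 2.023/100 ≈ 213.
Year 2023: gap = -1.7 × (6.21 - 5.23) = -1.666%, loss ≈ 10509 × 1.666/100 ≈ 175.
Year 2024: gap = -1.7 × (8.41 - 5.23) = -5.406%, loss ≈ 10509 × 5.406/100 ≈ 568.
Year 2025: gap = -1.7 × (8.26 - 5.23) = -5.151%, loss ≈ 10509 × 5.151/100 ≈ 541.
Total lost output = 786 + 213 + 175 + 568 + 541 = 2283 billion.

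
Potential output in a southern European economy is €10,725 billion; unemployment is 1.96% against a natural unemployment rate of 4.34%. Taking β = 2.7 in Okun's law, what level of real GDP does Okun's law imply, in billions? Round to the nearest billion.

Unemployment gap = 1.96 - 4.34 = -2.38 points, so the output gap is -2.7 × (-2.38) = 6.426%.
Actual GDP = 10725 × (1 + 6.426/100) = 10725 × 1.06426 ≈ 11414 billion.

€11,414 billion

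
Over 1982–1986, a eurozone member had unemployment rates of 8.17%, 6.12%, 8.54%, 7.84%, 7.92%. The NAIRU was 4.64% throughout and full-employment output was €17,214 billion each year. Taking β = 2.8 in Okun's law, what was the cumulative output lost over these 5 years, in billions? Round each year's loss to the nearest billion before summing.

Year 1982: gap = -2.8 × (8.17 - 4.64) = -9.884%, loss ≈ 17214 × 9.884/100 ≈ 1701.
Year 1983: gap = -2.8 × (6.12 - 4.64) = -4.144%, loss ≈ 17214 × 4.144/100 ≈ 713.
Year 1984: gap = -2.8 × (8.54 - 4.64) = -10.92%, loss ≈ 17214 × 10.92/100 ≈ 1880.
Year 1985: gap = -2.8 × (7.84 - 4.64) = -8.96%, loss ≈ 17214 × 8.96/100 ≈ 1542.
Year 1986: gap = -2.8 × (7.92 - 4.64) = -9.184%, loss ≈ 17214 × 9.184/100 ≈ 1581.
Total lost output = 1701 + 713 + 1880 + 1542 + 1581 = 7417 billion.

€7,417 billion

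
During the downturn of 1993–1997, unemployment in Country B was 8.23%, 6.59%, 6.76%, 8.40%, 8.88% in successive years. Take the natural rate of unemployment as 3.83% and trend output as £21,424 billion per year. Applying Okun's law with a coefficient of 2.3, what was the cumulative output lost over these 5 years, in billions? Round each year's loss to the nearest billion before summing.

Year 1993: gap = -2.3 × (8.23 - 3.83) = -10.12%, loss ≈ 21424 × 10.12/100 ≈ 2168.
Year 1994: gap = -2.3 × (6.59 - 3.83) = -6.348%, loss ≈ 21424 × 6.348/100 ≈ 1360.
Year 1995: gap = -2.3 × (6.76 - 3.83) = -6.739%, loss ≈ 21424 × 6.739/100 ≈ 1444.
Year 1996: gap = -2.3 × (8.4 - 3.83) = -10.511%, loss ≈ 21424 × 10.511/100 ≈ 2252.
Year 1997: gap = -2.3 × (8.88 - 3.83) = -11.615%, loss ≈ 21424 × 11.615/100 ≈ 2488.
Total lost output = 2168 + 1360 + 1444 + 2252 + 2488 = 9712 billion.

£9,712 billion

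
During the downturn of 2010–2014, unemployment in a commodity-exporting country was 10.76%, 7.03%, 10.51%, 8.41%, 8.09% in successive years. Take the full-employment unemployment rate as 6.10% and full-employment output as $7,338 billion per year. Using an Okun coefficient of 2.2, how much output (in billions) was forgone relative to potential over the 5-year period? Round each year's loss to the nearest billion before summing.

Year 2010: gap = -2.2 × (10.76 - 6.1) = -10.252%, loss ≈ 7338 × 10.252/100 ≈ 752.
Year 2011: gap = -2.2 × (7.03 - 6.1) = -2.046%, loss ≈ 7338 × 2.046/100 ≈ 150.
Year 2012: gap = -2.2 × (10.51 - 6.1) = -9.702%, loss ≈ 7338 × 9.702/100 ≈ 712.
Year 2013: gap = -2.2 × (8.41 - 6.1) = -5.082%, loss ≈ 7338 × 5.082/100 ≈ 373.
Year 2014: gap = -2.2 × (8.09 - 6.1) = -4.378%, loss ≈ 7338 × 4.378/100 ≈ 321.
Total lost output = 752 + 150 + 712 + 373 + 321 = 2308 billion.

$2,308 billion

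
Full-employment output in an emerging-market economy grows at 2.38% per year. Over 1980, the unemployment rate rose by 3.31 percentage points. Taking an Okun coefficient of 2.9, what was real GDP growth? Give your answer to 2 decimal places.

-7.22%

Growth-rate Okun's law: g_Y = g_Y* - β × Δu.
g_Y = 2.38 - 2.9 × (3.31) = 2.38 - 9.599 = -7.219%, i.e. -7.22% to 2 d.p.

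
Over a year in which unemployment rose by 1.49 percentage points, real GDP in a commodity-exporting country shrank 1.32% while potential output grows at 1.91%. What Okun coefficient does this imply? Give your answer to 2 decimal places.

Growth form: g_Y = g_Y* - β × Δu, so β = (g_Y* - g_Y)/Δu.
β = (1.91 + 1.32)/1.49 = 3.23/1.49 = 2.17.

β ≈ 2.17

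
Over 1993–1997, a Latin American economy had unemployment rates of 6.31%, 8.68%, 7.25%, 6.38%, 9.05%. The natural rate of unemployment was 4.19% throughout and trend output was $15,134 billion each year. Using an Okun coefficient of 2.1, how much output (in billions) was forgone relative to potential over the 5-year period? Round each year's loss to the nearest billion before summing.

Year 1993: gap = -2.1 × (6.31 - 4.19) = -4.452%, loss ≈ 15134 × 4.452/100 ≈ 674.
Year 1994: gap = -2.1 × (8.68 - 4.19) = -9.429%, loss ≈ 15134 × 9.429/100 ≈ 1427.
Year 1995: gap = -2.1 × (7.25 - 4.19) = -6.426%, loss ≈ 15134 × 6.426/100 ≈ 973.
Year 1996: gap = -2.1 × (6.38 - 4.19) = -4.599%, loss ≈ 15134 × 4.599/100 ≈ 696.
Year 1997: gap = -2.1 × (9.05 - 4.19) = -10.206%, loss ≈ 15134 × 10.206/100 ≈ 1545.
Total lost output = 674 + 1427 + 973 + 696 + 1545 = 5315 billion.

$5,315 billion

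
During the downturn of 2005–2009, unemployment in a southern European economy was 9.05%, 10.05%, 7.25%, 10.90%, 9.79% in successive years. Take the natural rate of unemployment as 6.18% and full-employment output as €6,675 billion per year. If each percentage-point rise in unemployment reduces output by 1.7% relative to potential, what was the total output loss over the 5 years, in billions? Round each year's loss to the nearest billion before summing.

Year 2005: gap = -1.7 × (9.05 - 6.18) = -4.879%, loss ≈ 6675 × 4.879/100 ≈ 326.
Year 2006: gap = -1.7 × (10.05 - 6.18) = -6.579%, loss ≈ 6675 × 6.579/100 ≈ 439.
Year 2007: gap = -1.7 × (7.25 - 6.18) = -1.819%, loss ≈ 6675 × 1.819/100 ≈ 121.
Year 2008: gap = -1.7 × (10.9 - 6.18) = -8.024%, loss ≈ 6675 × 8.024/100 ≈ 536.
Year 2009: gap = -1.7 × (9.79 - 6.18) = -6.137%, loss ≈ 6675 × 6.137/100 ≈ 410.
Total lost output = 326 + 439 + 121 + 536 + 410 = 1832 billion.

€1,832 billion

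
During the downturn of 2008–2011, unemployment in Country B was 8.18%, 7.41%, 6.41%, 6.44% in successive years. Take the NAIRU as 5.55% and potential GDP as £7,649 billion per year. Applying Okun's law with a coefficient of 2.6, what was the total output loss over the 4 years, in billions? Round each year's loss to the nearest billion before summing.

£1,241 billion

Year 2008: gap = -2.6 × (8.18 - 5.55) = -6.838%, loss ≈ 7649 × 6.838/100 ≈ 523.
Year 2009: gap = -2.6 × (7.41 - 5.55) = -4.836%, loss ≈ 7649 × 4.836/100 ≈ 370.
Year 2010: gap = -2.6 × (6.41 - 5.55) = -2.236%, loss ≈ 7649 × 2.236/100 ≈ 171.
Year 2011: gap = -2.6 × (6.44 - 5.55) = -2.314%, loss ≈ 7649 × 2.314/100 ≈ 177.
Total lost output = 523 + 370 + 171 + 177 = 1241 billion.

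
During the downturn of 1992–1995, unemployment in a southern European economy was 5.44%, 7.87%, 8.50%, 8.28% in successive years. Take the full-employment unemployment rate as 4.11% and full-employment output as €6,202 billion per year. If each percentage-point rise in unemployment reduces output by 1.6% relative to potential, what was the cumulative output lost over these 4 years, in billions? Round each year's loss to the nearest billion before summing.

€1,355 billion

Year 1992: gap = -1.6 × (5.44 - 4.11) = -2.128%, loss ≈ 6202 × 2.128/100 ≈ 132.
Year 1993: gap = -1.6 × (7.87 - 4.11) = -6.016%, loss ≈ 6202 × 6.016/100 ≈ 373.
Year 1994: gap = -1.6 × (8.5 - 4.11) = -7.024%, loss ≈ 6202 × 7.024/100 ≈ 436.
Year 1995: gap = -1.6 × (8.28 - 4.11) = -6.672%, loss ≈ 6202 × 6.672/100 ≈ 414.
Total lost output = 132 + 373 + 436 + 414 = 1355 billion.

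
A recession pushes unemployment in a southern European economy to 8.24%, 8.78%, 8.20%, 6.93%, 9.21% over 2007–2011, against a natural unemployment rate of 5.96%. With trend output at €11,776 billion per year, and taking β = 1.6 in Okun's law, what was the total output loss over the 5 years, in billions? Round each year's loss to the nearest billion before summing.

Year 2007: gap = -1.6 × (8.24 - 5.96) = -3.648%, loss ≈ 11776 × 3.648/100 ≈ 430.
Year 2008: gap = -1.6 × (8.78 - 5.96) = -4.512%, loss ≈ 11776 × 4.512/100 ≈ 531.
Year 2009: gap = -1.6 × (8.2 - 5.96) = -3.584%, loss ≈ 11776 × 3.584/100 ≈ 422.
Year 2010: gap = -1.6 × (6.93 - 5.96) = -1.552%, loss ≈ 11776 × 1.552/100 ≈ 183.
Year 2011: gap = -1.6 × (9.21 - 5.96) = -5.2%, loss ≈ 11776 × 5.2/100 ≈ 612.
Total lost output = 430 + 531 + 422 + 183 + 612 = 2178 billion.

€2,178 billion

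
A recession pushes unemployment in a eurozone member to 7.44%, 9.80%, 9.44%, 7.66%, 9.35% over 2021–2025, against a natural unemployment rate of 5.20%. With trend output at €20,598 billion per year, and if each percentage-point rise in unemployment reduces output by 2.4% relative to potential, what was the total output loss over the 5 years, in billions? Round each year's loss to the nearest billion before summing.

€8,745 billion

Year 2021: gap = -2.4 × (7.44 - 5.2) = -5.376%, loss ≈ 20598 × 5.376/100 ≈ 1107.
Year 2022: gap = -2.4 × (9.8 - 5.2) = -11.04%, loss ≈ 20598 × 11.04/100 ≈ 2274.
Year 2023: gap = -2.4 × (9.44 - 5.2) = -10.176%, loss ≈ 20598 × 10.176/100 ≈ 2096.
Year 2024: gap = -2.4 × (7.66 - 5.2) = -5.904%, loss ≈ 20598 × 5.904/100 ≈ 1216.
Year 2025: gap = -2.4 × (9.35 - 5.2) = -9.96%, loss ≈ 20598 × 9.96/100 ≈ 2052.
Total lost output = 1107 + 2274 + 2096 + 1216 + 2052 = 8745 billion.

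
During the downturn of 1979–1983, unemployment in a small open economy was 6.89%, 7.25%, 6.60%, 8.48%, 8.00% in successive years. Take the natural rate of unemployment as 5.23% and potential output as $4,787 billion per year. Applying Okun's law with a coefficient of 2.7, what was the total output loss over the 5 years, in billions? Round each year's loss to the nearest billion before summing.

Year 1979: gap = -2.7 × (6.89 - 5.23) = -4.482%, loss ≈ 4787 × 4.482/100 ≈ 215.
Year 1980: gap = -2.7 × (7.25 - 5.23) = -5.454%, loss ≈ 4787 × 5.454/100 ≈ 261.
Year 1981: gap = -2.7 × (6.6 - 5.23) = -3.699%, loss ≈ 4787 × 3.699/100 ≈ 177.
Year 1982: gap = -2.7 × (8.48 - 5.23) = -8.775%, loss ≈ 4787 × 8.775/100 ≈ 420.
Year 1983: gap = -2.7 × (8 - 5.23) = -7.479%, loss ≈ 4787 × 7.479/100 ≈ 358.
Total lost output = 215 + 261 + 177 + 420 + 358 = 1431 billion.

$1,431 billion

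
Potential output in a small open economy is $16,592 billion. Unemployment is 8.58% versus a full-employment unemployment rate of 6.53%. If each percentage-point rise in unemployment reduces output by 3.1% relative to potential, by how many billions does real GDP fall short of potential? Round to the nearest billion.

$1,054 billion

Output gap = -3.1 × (8.58 - 6.53) = -3.1 × 2.05 = -6.355%.
Actual GDP ≈ 16592 × 0.93645 ≈ 15538 billion, so the shortfall is 16592 - 15538 = 1054 billion.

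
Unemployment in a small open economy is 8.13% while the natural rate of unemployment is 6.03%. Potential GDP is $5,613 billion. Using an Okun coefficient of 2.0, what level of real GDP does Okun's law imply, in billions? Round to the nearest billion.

$5,377 billion

Unemployment gap = 8.13 - 6.03 = 2.1 points, so the output gap is -2 × 2.1 = -4.2%.
Actual GDP = 5613 × (1 - 4.2/100) = 5613 × 0.958 ≈ 5377 billion.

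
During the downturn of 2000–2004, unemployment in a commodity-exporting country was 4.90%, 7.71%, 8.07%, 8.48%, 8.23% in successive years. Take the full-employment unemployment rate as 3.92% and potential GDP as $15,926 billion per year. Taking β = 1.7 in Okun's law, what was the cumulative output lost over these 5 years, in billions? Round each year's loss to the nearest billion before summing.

Year 2000: gap = -1.7 × (4.9 - 3.92) = -1.666%, loss ≈ 15926 × 1.666/100 ≈ 265.
Year 2001: gap = -1.7 × (7.71 - 3.92) = -6.443%, loss ≈ 15926 × 6.443/100 ≈ 1026.
Year 2002: gap = -1.7 × (8.07 - 3.92) = -7.055%, loss ≈ 15926 × 7.055/100 ≈ 1124.
Year 2003: gap = -1.7 × (8.48 - 3.92) = -7.752%, loss ≈ 15926 × 7.752/100 ≈ 1235.
Year 2004: gap = -1.7 × (8.23 - 3.92) = -7.327%, loss ≈ 15926 × 7.327/100 ≈ 1167.
Total lost output = 265 + 1026 + 1124 + 1235 + 1167 = 4817 billion.

$4,817 billion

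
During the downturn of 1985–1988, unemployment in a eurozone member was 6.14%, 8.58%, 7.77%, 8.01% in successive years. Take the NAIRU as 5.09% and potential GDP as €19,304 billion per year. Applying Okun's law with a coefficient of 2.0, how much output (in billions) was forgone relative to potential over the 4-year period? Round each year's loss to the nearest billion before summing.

€3,914 billion

Year 1985: gap = -2.0 × (6.14 - 5.09) = -2.1%, loss ≈ 19304 × 2.1/100 ≈ 405.
Year 1986: gap = -2.0 × (8.58 - 5.09) = -6.98%, loss ≈ 19304 × 6.98/100 ≈ 1347.
Year 1987: gap = -2.0 × (7.77 - 5.09) = -5.36%, loss ≈ 19304 × 5.36/100 ≈ 1035.
Year 1988: gap = -2.0 × (8.01 - 5.09) = -5.84%, loss ≈ 19304 × 5.84/100 ≈ 1127.
Total lost output = 405 + 1347 + 1035 + 1127 = 3914 billion.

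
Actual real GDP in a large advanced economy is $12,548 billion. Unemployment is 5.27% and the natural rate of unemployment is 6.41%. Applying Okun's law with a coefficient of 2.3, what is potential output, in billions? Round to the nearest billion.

Unemployment gap = 5.27 - 6.41 = -1.14 points, so output gap = -2.3 × (-1.14) = 2.622%.
Since Y = Y* × (1 + gap/100), Y* = 12548/1.02622 ≈ 12227 billion.

$12,227 billion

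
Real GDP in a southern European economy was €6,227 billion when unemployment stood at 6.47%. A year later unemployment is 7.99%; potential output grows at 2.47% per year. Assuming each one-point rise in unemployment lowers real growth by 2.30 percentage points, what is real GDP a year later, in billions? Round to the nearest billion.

Δu = 7.99 - 6.47 = 1.52 points.
Okun's law (growth form): g_Y = g_Y* - β × Δu = 2.47 - 2.30 × (1.52) = 2.47 - 3.496 = -1.026%.
Real GDP in the next year = 6227 × (1 - 1.026/100) = 6227 × 0.98974 ≈ 6163 billion.

€6,163 billion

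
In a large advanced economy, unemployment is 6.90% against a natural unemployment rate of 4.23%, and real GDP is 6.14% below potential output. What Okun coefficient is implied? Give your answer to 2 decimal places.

Okun's law: output gap = -β × (u - u*).
-6.14 = -β × (6.9 - 4.23) = -β × 2.67, so β = 6.14/2.67 = 2.30.

β ≈ 2.30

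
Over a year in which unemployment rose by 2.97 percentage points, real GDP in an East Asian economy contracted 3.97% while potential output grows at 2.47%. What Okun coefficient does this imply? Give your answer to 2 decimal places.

Growth form: g_Y = g_Y* - β × Δu, so β = (g_Y* - g_Y)/Δu.
β = (2.47 + 3.97)/2.97 = 6.44/2.97 = 2.17.

β ≈ 2.17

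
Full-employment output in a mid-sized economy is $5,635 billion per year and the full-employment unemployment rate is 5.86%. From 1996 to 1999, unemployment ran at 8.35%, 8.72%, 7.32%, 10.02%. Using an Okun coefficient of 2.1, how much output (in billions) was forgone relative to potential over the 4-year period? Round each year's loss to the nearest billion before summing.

Year 1996: gap = -2.1 × (8.35 - 5.86) = -5.229%, loss ≈ 5635 × 5.229/100 ≈ 295.
Year 1997: gap = -2.1 × (8.72 - 5.86) = -6.006%, loss ≈ 5635 × 6.006/100 ≈ 338.
Year 1998: gap = -2.1 × (7.32 - 5.86) = -3.066%, loss ≈ 5635 × 3.066/100 ≈ 173.
Year 1999: gap = -2.1 × (10.02 - 5.86) = -8.736%, loss ≈ 5635 × 8.736/100 ≈ 492.
Total lost output = 295 + 338 + 173 + 492 = 1298 billion.

$1,298 billion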